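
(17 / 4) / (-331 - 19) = -0.01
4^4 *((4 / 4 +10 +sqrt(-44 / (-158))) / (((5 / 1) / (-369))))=-1039104 / 5-94464 *sqrt(1738) / 395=-217790.78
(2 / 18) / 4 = 1 / 36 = 0.03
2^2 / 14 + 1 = 9 / 7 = 1.29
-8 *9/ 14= -5.14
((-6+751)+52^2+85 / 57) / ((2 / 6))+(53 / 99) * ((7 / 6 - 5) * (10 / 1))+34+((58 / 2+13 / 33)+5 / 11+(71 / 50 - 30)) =2924829053 / 282150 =10366.22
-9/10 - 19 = -199/10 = -19.90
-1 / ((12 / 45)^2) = -225 / 16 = -14.06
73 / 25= 2.92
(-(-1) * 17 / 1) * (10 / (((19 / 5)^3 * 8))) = 10625 / 27436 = 0.39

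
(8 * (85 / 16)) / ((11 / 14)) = 595 / 11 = 54.09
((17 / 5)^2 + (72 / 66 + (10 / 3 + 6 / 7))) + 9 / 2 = 246493 / 11550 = 21.34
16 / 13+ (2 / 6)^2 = 157 / 117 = 1.34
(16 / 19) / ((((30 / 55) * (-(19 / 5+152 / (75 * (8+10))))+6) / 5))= 12375 / 11362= 1.09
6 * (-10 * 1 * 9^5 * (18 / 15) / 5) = -4251528 / 5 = -850305.60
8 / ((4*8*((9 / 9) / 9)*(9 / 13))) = 13 / 4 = 3.25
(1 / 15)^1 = 1 / 15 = 0.07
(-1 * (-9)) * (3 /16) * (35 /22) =945 /352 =2.68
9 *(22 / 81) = 22 / 9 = 2.44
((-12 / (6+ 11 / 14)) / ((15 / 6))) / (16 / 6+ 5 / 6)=-96 / 475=-0.20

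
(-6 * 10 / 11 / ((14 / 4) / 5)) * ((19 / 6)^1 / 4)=-475 / 77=-6.17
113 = 113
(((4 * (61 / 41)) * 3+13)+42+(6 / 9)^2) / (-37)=-731 / 369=-1.98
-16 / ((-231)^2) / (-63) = 16 / 3361743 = 0.00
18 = 18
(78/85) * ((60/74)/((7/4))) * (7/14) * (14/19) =1872/11951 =0.16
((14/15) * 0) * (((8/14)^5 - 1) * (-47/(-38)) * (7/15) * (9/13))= 0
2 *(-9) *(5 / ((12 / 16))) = -120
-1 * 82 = -82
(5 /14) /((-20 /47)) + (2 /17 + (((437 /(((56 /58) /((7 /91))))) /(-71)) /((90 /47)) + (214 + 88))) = 212550328 /706095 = 301.02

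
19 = 19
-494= -494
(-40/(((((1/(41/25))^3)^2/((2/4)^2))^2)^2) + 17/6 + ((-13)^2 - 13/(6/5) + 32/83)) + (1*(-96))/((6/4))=-42072434704520909386716441511656518000563/1887201506178826093673706054687500000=-22293.56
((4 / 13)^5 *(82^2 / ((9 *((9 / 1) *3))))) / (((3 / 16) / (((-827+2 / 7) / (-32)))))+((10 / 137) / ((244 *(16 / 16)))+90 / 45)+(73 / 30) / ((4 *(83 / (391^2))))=6618037058070280697 / 5841014795146440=1133.03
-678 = -678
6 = 6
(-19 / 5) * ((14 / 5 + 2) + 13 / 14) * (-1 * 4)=15238 / 175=87.07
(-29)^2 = 841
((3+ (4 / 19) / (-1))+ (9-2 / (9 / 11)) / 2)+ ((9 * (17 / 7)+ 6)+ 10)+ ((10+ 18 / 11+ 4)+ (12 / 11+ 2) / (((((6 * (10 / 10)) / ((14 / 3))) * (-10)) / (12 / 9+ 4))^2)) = 3204519809 / 53326350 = 60.09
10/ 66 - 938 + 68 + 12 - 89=-31246/ 33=-946.85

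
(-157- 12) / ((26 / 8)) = -52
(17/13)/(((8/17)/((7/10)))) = 2023/1040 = 1.95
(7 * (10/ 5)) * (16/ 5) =224/ 5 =44.80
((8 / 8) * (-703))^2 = 494209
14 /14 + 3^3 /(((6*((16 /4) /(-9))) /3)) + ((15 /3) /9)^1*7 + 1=-1763 /72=-24.49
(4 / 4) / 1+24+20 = 45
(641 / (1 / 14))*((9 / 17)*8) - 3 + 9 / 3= 646128 / 17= 38007.53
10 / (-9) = -10 / 9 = -1.11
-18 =-18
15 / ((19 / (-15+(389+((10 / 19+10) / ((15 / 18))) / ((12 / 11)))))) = 109890 / 361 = 304.40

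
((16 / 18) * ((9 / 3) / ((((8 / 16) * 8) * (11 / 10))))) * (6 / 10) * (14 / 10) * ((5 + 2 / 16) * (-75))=-195.68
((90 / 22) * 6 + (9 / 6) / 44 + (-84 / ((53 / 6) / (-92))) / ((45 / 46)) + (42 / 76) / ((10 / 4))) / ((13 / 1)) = 70.70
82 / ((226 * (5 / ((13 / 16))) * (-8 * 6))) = -0.00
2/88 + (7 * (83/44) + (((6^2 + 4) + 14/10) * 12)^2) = 135752907/550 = 246823.47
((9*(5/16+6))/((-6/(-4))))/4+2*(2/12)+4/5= 5089/480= 10.60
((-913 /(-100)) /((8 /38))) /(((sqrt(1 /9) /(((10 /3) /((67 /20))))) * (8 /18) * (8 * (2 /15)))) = 2341845 /8576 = 273.07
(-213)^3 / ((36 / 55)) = -59055315 / 4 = -14763828.75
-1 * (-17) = 17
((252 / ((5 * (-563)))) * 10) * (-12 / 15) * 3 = 6048 / 2815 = 2.15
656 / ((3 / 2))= 1312 / 3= 437.33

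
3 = 3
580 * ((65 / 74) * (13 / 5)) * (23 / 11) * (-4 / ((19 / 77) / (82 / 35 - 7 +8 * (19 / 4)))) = -1052381928 / 703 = -1496987.10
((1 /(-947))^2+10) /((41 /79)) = 708479189 /36769169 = 19.27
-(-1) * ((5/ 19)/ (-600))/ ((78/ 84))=-7/ 14820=-0.00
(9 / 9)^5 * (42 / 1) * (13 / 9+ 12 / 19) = 4970 / 57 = 87.19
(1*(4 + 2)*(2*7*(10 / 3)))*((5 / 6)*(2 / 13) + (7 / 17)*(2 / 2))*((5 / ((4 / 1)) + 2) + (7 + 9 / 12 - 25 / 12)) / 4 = 670355 / 1989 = 337.03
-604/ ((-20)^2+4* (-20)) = -151/ 80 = -1.89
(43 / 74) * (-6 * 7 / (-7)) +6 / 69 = 3041 / 851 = 3.57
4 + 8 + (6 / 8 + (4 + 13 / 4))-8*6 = -28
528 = 528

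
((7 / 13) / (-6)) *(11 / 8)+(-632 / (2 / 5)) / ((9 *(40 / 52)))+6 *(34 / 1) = -45575 / 1872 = -24.35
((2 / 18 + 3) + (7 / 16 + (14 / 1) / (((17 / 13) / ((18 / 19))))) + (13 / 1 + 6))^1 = 1520525 / 46512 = 32.69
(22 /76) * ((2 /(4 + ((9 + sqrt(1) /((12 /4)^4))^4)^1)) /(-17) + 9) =239115619763955 /91781934793532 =2.61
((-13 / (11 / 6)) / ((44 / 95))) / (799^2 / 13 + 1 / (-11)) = -48165 / 154492756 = -0.00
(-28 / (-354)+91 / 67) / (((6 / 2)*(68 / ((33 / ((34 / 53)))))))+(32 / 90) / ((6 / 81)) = 707718367 / 137090040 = 5.16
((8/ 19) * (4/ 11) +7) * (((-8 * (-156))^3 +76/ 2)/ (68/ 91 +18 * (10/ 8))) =528879027012700/ 884279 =598090678.41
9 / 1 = 9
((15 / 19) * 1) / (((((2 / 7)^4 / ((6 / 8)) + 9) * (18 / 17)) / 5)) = 1020425 / 2465858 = 0.41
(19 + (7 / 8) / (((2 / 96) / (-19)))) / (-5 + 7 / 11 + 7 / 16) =137104 / 691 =198.41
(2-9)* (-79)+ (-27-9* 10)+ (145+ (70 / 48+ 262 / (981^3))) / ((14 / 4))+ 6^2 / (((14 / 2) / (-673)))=-78860882899963 / 26434131948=-2983.30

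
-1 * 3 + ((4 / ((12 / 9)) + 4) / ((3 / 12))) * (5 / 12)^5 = -164749 / 62208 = -2.65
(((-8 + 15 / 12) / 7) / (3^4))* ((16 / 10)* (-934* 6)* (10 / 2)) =3736 / 7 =533.71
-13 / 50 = -0.26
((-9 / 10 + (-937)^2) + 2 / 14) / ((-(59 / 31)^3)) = -1830888634607 / 14376530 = -127352.61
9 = 9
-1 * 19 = -19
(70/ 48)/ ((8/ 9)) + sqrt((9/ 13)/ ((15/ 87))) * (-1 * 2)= 105/ 64 -6 * sqrt(1885)/ 65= -2.37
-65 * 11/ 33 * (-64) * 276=382720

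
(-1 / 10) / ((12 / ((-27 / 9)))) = 1 / 40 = 0.02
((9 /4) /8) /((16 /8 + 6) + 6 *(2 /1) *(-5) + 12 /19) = -0.01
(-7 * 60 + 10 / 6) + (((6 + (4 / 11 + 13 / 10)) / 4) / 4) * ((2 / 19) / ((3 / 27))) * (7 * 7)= -19868311 / 50160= -396.10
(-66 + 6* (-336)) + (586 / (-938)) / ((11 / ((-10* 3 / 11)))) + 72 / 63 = -118077772 / 56749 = -2080.70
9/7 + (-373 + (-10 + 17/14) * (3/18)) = -10449/28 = -373.18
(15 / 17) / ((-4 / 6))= -45 / 34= -1.32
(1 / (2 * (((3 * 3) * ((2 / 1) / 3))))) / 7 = 1 / 84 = 0.01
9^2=81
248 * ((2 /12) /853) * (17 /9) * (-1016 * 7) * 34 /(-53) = 509731264 /1220643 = 417.59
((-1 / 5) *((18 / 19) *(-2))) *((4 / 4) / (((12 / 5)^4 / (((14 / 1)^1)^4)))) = 438.78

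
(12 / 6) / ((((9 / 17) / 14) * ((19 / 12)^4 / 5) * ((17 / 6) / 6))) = 11612160 / 130321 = 89.10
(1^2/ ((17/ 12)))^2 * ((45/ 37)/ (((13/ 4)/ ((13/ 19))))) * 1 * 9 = 233280/ 203167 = 1.15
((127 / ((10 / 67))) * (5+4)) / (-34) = -76581 / 340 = -225.24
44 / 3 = 14.67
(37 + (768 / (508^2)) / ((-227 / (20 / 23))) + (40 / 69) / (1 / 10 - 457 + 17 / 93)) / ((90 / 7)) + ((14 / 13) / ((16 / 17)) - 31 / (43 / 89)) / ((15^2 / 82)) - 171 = -3438599973401666834387 / 17994748142201091300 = -191.09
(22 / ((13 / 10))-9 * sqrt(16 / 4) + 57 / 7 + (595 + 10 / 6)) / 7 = 164819 / 1911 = 86.25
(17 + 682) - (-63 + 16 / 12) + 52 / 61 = 139358 / 183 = 761.52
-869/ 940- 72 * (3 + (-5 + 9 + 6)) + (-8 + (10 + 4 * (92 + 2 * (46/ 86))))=-562.65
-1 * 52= -52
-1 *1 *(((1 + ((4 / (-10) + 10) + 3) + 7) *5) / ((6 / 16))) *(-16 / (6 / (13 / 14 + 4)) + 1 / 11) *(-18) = -4968720 / 77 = -64528.83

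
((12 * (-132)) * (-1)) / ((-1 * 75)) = -528 / 25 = -21.12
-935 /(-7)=935 /7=133.57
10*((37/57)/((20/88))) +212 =13712/57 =240.56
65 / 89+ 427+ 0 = 427.73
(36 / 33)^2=144 / 121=1.19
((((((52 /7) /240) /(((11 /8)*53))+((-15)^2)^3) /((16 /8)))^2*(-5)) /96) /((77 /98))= -486195367294614122578801 /226121353920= -2150152379976.58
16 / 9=1.78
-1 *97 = -97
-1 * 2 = -2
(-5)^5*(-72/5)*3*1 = 135000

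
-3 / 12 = -1 / 4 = -0.25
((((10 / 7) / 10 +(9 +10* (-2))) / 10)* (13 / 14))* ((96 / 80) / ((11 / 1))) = -1482 / 13475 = -0.11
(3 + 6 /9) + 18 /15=73 /15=4.87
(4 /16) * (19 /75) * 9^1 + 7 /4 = 58 /25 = 2.32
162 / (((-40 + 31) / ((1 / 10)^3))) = -0.02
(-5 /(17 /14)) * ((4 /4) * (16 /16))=-70 /17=-4.12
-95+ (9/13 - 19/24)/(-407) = -12063449/126984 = -95.00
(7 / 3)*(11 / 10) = 2.57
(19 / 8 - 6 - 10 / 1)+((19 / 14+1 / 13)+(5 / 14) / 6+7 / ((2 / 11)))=8227 / 312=26.37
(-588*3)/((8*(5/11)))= -4851/10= -485.10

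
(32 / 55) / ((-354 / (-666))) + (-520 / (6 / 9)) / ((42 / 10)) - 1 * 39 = -5079521 / 22715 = -223.62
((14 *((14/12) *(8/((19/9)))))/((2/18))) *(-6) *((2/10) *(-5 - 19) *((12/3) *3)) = 18289152/95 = 192517.39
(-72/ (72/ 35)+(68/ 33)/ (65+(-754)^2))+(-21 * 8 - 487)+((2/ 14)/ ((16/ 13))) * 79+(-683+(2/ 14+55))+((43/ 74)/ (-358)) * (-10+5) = -2602041868642877/ 1988295916464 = -1308.68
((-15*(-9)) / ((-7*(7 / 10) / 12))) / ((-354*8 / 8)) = 2700 / 2891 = 0.93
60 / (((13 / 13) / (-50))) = -3000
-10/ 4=-5/ 2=-2.50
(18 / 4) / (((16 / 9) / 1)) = 81 / 32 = 2.53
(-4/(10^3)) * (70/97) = -0.00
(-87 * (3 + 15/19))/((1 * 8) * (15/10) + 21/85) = -177480/6593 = -26.92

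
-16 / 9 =-1.78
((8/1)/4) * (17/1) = 34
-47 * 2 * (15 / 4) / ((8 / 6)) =-2115 / 8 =-264.38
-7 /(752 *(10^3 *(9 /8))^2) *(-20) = 7 /47587500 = 0.00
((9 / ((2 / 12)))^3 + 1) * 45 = 7085925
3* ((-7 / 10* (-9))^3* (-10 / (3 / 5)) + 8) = -249567 / 20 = -12478.35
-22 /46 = -11 /23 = -0.48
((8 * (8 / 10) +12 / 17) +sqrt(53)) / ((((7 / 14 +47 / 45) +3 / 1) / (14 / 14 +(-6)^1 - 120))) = -11250 * sqrt(53) / 409 - 1359000 / 6953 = -395.70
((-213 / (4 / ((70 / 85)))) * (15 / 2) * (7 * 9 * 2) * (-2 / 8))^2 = 1985266910025 / 18496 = 107334932.42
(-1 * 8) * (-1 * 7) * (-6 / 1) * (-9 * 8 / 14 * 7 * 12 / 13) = 145152 / 13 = 11165.54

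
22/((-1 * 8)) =-11/4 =-2.75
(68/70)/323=0.00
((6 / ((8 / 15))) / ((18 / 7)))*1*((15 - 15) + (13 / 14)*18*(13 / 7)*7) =7605 / 8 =950.62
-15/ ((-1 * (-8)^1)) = -15/ 8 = -1.88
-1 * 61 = -61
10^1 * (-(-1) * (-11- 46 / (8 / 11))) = -1485 / 2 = -742.50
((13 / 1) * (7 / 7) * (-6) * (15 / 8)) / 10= -117 / 8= -14.62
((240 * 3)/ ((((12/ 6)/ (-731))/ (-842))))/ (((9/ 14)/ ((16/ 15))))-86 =1102979326/ 3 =367659775.33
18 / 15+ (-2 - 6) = -34 / 5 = -6.80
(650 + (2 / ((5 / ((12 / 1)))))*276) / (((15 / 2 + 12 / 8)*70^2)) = 4937 / 110250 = 0.04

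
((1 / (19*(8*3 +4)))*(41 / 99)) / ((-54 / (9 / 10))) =-41 / 3160080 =-0.00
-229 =-229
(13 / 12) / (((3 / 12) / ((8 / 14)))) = 52 / 21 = 2.48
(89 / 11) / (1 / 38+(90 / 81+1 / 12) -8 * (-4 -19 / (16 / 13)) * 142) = 60876 / 166146629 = 0.00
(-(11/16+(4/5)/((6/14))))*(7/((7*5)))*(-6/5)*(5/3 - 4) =-4291/3000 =-1.43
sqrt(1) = 1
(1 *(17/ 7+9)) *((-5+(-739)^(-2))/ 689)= -218448320/ 2633941583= -0.08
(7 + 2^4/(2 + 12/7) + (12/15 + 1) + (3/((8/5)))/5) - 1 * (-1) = 7531/520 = 14.48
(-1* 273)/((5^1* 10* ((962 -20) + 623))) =-273/78250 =-0.00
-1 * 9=-9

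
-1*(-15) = 15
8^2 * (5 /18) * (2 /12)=80 /27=2.96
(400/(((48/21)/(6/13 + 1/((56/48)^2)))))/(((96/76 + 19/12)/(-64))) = -277977600/59059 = -4706.78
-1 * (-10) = 10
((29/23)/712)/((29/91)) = 91/16376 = 0.01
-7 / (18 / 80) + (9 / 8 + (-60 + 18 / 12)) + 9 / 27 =-88.15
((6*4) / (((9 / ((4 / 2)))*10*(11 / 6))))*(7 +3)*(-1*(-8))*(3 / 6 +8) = 2176 / 11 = 197.82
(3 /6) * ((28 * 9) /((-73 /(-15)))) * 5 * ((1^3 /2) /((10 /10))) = 64.73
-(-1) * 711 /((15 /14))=663.60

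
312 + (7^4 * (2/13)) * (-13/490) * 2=1462/5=292.40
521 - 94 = 427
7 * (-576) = -4032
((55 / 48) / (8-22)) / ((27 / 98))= -385 / 1296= -0.30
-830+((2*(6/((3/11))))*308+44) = 12766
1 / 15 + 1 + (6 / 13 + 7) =1663 / 195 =8.53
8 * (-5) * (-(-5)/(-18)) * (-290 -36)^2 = 10627600/9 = 1180844.44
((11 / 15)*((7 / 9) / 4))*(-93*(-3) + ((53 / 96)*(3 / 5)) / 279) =959005201 / 24105600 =39.78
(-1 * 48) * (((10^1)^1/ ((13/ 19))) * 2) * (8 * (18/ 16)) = -164160/ 13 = -12627.69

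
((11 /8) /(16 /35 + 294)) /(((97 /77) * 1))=29645 /7997456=0.00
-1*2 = -2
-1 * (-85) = 85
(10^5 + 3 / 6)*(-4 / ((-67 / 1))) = 400002 / 67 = 5970.18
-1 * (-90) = 90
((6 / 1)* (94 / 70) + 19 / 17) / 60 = 5459 / 35700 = 0.15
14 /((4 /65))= 455 /2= 227.50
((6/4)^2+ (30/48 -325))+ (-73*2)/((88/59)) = -36961/88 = -420.01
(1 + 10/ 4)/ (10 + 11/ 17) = 119/ 362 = 0.33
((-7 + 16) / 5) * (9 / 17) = 81 / 85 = 0.95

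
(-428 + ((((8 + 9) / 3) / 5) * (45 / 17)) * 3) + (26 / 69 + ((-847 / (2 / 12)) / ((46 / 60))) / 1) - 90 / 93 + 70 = -14926555 / 2139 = -6978.29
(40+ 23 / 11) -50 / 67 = 30471 / 737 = 41.34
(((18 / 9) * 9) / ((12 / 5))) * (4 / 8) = 3.75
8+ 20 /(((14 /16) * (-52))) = 688 /91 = 7.56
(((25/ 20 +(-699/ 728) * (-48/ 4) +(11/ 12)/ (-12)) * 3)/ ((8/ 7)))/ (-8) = -166363/ 39936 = -4.17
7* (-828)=-5796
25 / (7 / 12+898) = 300 / 10783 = 0.03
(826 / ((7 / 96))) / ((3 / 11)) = 41536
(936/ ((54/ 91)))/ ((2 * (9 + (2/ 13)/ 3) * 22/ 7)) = 107653/ 3883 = 27.72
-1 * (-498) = 498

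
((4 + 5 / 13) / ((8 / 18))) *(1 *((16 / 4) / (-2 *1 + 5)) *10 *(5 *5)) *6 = 256500 / 13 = 19730.77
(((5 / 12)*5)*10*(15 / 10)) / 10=25 / 8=3.12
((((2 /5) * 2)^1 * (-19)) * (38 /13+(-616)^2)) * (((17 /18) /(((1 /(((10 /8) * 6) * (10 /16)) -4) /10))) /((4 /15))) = 99584251125 /1846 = 53945964.86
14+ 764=778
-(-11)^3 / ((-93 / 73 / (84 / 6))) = -1360282 / 93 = -14626.69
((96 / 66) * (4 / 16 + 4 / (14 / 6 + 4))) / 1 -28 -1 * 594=-620.72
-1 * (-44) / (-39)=-44 / 39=-1.13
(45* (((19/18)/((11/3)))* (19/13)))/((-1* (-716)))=5415/204776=0.03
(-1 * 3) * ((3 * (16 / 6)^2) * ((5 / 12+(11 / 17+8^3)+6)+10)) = -1726864 / 51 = -33860.08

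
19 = 19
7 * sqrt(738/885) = 7 * sqrt(72570)/295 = 6.39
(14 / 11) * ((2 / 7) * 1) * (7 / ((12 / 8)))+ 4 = 188 / 33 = 5.70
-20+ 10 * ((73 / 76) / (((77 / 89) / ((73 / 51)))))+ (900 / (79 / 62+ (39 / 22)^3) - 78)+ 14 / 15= 5653915776627 / 112391302870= 50.31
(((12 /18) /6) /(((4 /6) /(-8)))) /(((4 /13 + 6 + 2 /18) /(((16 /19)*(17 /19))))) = -42432 /271111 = -0.16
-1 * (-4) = 4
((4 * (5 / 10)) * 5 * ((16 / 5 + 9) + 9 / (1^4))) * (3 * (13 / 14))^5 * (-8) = -4781882547 / 16807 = -284517.32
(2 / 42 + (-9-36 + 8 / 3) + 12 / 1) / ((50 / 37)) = -3922 / 175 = -22.41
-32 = -32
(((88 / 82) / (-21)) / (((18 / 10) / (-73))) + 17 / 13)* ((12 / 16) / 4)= 340513 / 537264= 0.63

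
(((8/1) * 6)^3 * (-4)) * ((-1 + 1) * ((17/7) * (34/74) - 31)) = 0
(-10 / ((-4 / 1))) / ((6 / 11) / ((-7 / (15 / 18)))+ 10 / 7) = 11 / 6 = 1.83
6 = 6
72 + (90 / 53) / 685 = 522810 / 7261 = 72.00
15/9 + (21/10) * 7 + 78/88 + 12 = 19307/660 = 29.25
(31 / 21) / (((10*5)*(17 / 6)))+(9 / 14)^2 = 35293 / 83300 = 0.42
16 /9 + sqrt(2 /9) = 2.25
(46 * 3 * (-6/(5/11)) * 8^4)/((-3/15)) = 37306368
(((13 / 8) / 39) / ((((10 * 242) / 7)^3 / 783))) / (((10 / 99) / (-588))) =-118438929 / 25768160000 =-0.00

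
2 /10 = 1 /5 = 0.20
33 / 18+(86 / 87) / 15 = 4957 / 2610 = 1.90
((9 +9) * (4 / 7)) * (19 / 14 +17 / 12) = 1398 / 49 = 28.53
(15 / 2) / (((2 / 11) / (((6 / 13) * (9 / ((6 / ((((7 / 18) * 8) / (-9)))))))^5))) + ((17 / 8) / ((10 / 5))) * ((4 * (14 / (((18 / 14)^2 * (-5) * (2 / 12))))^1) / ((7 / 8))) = -1804945399208 / 36540800595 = -49.40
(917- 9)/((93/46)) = 41768/93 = 449.12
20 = 20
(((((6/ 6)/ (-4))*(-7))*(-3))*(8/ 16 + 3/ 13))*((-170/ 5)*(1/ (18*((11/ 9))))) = 6783/ 1144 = 5.93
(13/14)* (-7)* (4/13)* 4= -8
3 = 3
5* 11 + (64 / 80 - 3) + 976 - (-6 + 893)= 709 / 5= 141.80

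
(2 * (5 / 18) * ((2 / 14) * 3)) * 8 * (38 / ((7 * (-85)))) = -304 / 2499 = -0.12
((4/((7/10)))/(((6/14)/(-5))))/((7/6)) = -400/7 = -57.14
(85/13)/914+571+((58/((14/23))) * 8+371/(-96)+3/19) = 100855344805/75854688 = 1329.59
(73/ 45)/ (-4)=-73/ 180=-0.41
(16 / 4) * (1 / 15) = 4 / 15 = 0.27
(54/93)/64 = 9/992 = 0.01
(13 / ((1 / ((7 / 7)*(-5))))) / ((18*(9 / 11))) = -715 / 162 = -4.41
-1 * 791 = -791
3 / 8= 0.38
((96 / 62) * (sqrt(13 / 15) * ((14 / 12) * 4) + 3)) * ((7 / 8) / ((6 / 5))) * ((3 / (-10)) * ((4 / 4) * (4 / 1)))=-196 * sqrt(195) / 465- 126 / 31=-9.95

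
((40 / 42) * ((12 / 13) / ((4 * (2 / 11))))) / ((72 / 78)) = 55 / 42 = 1.31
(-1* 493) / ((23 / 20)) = -9860 / 23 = -428.70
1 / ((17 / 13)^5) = 371293 / 1419857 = 0.26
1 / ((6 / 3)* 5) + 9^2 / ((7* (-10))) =-37 / 35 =-1.06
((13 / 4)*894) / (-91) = -31.93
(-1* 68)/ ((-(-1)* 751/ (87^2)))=-514692/ 751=-685.34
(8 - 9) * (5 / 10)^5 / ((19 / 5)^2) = -25 / 11552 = -0.00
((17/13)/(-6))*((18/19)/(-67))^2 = -0.00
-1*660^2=-435600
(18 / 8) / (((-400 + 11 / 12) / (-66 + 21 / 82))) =145557 / 392698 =0.37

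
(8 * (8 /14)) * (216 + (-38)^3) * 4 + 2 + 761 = -998661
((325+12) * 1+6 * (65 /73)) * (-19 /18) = -474829 /1314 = -361.36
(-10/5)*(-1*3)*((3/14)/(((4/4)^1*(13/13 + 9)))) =9/70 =0.13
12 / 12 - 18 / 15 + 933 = 4664 / 5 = 932.80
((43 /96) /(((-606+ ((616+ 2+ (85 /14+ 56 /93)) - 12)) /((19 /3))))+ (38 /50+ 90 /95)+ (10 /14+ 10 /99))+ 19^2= 16655422584277 /45763225200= 363.95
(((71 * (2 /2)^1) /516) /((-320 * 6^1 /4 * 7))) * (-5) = 71 /346752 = 0.00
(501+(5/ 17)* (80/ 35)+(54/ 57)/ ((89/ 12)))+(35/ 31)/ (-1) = 3123235088/ 6238099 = 500.67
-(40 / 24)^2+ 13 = 92 / 9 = 10.22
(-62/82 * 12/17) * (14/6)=-868/697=-1.25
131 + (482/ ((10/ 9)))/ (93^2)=629696/ 4805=131.05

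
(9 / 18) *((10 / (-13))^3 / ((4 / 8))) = -1000 / 2197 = -0.46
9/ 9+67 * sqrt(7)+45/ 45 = 2+67 * sqrt(7) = 179.27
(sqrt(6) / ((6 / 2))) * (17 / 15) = 17 * sqrt(6) / 45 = 0.93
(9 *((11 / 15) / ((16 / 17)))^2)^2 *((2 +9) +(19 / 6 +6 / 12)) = 13451140571 / 30720000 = 437.86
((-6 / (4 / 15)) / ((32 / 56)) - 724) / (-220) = 6107 / 1760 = 3.47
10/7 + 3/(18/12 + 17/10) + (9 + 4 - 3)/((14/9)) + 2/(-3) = 2731/336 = 8.13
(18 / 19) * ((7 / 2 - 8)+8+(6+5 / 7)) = 1287 / 133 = 9.68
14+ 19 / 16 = 243 / 16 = 15.19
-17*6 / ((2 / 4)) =-204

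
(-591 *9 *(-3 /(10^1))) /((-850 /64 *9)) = -28368 /2125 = -13.35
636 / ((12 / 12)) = 636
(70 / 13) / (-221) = -70 / 2873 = -0.02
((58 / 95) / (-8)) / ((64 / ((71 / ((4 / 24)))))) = -6177 / 12160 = -0.51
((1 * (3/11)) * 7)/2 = 21/22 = 0.95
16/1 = 16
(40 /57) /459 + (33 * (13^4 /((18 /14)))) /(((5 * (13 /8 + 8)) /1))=1992644048 /130815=15232.53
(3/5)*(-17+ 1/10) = -507/50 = -10.14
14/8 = 7/4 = 1.75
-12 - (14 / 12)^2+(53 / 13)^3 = 4302815 / 79092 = 54.40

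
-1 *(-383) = 383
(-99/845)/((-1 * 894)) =33/251810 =0.00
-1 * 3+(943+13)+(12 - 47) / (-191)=182058 / 191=953.18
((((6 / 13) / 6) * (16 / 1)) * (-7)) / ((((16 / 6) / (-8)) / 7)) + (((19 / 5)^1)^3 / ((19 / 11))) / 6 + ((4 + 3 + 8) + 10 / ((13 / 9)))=2029373 / 9750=208.14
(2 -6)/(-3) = 4/3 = 1.33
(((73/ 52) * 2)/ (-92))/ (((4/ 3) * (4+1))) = -219/ 47840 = -0.00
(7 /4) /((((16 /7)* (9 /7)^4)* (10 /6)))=117649 /699840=0.17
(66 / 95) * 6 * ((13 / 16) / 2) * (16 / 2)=1287 / 95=13.55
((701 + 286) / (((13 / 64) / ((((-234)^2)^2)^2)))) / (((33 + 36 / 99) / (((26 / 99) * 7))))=883302606893989689458688 / 367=2406819092354195339124.49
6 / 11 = 0.55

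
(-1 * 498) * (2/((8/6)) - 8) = 3237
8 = 8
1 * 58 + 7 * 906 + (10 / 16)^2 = 409625 / 64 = 6400.39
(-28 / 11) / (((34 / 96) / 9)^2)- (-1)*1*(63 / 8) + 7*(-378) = -108896571 / 25432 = -4281.87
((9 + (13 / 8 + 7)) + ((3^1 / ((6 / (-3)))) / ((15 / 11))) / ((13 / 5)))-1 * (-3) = 2101 / 104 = 20.20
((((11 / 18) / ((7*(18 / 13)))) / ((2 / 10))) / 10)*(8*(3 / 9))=143 / 1701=0.08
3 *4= 12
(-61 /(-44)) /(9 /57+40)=1159 /33572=0.03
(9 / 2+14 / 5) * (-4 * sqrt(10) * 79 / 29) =-11534 * sqrt(10) / 145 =-251.54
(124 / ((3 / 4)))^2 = 246016 / 9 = 27335.11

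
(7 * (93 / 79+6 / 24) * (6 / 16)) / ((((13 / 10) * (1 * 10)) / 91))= 66297 / 2528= 26.23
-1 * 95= -95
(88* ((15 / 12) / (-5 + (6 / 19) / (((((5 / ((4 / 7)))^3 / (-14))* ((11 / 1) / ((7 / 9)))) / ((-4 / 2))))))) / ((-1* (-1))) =-60348750 / 2742613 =-22.00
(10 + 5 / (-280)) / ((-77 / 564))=-78819 / 1078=-73.12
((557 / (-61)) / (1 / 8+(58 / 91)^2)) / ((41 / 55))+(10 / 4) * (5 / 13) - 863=-2025507747689 / 2288460018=-885.10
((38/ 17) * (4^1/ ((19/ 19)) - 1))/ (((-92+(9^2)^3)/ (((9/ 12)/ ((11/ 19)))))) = 3249/ 198724526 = 0.00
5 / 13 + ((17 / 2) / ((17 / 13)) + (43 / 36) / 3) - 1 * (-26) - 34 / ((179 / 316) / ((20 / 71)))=292187341 / 17843436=16.38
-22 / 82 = -11 / 41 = -0.27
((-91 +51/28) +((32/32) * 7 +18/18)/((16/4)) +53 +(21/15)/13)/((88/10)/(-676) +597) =-806117/14124712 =-0.06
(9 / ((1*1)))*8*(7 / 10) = 252 / 5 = 50.40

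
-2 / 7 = -0.29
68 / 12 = 17 / 3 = 5.67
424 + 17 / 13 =5529 / 13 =425.31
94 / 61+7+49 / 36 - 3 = 15157 / 2196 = 6.90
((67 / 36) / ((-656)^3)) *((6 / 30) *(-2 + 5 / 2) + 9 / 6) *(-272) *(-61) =-69479 / 396984960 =-0.00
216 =216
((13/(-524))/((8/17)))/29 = -221/121568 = -0.00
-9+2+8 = 1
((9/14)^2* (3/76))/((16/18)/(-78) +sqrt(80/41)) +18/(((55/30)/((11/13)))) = 29937843* sqrt(205)/36701598976 +3963818150577/477120786688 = 8.32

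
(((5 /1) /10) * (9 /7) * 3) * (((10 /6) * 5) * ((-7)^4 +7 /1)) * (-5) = -193500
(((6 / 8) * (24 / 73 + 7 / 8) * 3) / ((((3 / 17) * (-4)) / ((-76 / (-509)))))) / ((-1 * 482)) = 681207 / 573109568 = 0.00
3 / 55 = 0.05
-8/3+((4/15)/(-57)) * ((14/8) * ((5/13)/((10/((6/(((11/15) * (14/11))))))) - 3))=-6531/2470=-2.64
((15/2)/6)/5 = 1/4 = 0.25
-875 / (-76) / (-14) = -125 / 152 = -0.82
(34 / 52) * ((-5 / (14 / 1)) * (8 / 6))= -85 / 273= -0.31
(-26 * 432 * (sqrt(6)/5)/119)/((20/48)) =-134784 * sqrt(6)/2975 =-110.98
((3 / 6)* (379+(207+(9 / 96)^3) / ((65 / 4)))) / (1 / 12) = 625778769 / 266240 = 2350.43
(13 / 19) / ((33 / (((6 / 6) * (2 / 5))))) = 26 / 3135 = 0.01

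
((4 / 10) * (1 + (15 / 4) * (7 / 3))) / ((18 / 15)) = 13 / 4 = 3.25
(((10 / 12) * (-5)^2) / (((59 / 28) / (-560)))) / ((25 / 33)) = -431200 / 59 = -7308.47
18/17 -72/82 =126/697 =0.18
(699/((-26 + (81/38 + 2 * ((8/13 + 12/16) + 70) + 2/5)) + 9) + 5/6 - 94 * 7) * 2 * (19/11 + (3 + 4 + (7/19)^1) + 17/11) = -13870.03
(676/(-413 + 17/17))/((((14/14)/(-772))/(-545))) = -71105060/103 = -690340.39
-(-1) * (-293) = -293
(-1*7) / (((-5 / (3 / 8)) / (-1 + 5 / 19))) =-147 / 380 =-0.39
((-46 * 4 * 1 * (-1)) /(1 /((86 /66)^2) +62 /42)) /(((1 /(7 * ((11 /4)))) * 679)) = 9823737 /3889118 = 2.53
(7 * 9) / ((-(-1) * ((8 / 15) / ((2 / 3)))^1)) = 315 / 4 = 78.75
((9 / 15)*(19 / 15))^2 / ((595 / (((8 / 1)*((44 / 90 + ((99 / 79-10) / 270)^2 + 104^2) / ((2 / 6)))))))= 3553082234025362 / 14099296640625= 252.00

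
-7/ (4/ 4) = -7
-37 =-37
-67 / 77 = -0.87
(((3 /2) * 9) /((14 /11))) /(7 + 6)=297 /364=0.82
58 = 58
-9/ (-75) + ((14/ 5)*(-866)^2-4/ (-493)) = 25880983139/ 12325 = 2099876.93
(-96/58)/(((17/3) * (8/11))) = -0.40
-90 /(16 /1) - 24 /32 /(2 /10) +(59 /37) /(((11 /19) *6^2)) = -272483 /29304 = -9.30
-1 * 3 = -3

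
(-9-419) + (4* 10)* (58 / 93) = -37484 / 93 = -403.05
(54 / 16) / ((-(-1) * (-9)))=-3 / 8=-0.38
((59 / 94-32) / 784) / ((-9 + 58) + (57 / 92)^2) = -1560021 / 1925238910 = -0.00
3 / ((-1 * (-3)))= 1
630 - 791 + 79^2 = 6080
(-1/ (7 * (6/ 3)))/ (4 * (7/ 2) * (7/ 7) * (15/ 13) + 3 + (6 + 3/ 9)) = -39/ 13916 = -0.00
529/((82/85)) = 44965/82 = 548.35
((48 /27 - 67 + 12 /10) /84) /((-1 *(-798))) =-2881 /3016440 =-0.00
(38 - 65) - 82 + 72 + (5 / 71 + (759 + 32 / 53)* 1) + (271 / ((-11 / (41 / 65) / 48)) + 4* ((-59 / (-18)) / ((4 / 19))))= 1890636203 / 48429810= 39.04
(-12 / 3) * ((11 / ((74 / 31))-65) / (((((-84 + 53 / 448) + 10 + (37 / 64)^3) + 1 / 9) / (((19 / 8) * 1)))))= -350577819648 / 44960009393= -7.80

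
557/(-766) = -557/766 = -0.73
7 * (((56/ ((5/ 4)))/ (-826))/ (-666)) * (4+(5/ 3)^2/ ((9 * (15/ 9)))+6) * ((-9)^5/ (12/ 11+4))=-147015/ 2183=-67.35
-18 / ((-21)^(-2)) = -7938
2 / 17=0.12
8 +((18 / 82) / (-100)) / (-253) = 8298409 / 1037300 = 8.00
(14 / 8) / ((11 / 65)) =455 / 44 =10.34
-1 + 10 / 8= 0.25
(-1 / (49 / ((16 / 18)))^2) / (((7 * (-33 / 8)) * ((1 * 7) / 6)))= 1024 / 104825259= 0.00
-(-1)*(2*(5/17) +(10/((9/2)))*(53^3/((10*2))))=2530999/153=16542.48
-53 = -53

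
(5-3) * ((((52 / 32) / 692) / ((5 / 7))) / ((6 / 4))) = 0.00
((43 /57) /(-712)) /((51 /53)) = -0.00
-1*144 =-144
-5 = -5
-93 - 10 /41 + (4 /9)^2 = -309007 /3321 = -93.05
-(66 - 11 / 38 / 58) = -145453 / 2204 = -66.00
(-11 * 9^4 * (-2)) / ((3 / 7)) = 336798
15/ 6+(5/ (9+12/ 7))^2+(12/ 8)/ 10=2581/ 900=2.87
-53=-53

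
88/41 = 2.15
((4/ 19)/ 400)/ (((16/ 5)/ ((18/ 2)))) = 9/ 6080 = 0.00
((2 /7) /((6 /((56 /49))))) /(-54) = -4 /3969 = -0.00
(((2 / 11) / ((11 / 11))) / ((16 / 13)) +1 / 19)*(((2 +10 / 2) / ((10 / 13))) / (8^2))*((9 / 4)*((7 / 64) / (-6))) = -128037 / 109576192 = -0.00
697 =697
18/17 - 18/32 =135/272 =0.50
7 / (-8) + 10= 73 / 8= 9.12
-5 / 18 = -0.28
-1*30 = -30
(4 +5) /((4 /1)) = 9 /4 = 2.25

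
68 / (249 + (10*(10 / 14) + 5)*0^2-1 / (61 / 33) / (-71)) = 73627 / 269613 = 0.27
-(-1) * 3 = 3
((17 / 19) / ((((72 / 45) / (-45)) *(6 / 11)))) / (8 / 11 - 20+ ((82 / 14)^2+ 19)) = -7559475 / 5576576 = -1.36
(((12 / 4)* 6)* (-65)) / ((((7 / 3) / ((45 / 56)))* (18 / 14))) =-8775 / 28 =-313.39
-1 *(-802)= 802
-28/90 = -0.31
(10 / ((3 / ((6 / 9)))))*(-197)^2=776180 / 9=86242.22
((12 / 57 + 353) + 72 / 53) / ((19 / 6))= 2142306 / 19133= 111.97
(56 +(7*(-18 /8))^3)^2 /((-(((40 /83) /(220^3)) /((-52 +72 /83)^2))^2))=-340926779665360997674431711422500 /6889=-49488573038955000388217700000.00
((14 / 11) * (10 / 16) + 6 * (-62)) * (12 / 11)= -48999 / 121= -404.95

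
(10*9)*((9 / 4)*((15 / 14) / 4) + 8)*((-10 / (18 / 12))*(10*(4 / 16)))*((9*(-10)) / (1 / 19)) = 617844375 / 28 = 22065870.54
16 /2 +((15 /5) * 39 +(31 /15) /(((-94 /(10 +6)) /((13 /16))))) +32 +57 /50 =556436 /3525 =157.85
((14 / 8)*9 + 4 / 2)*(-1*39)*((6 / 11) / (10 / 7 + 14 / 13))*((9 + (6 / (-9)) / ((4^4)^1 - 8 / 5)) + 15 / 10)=-1682295797 / 1063392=-1582.01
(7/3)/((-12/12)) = -7/3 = -2.33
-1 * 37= -37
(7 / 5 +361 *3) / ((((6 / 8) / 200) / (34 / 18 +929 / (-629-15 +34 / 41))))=338940064 / 2637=128532.45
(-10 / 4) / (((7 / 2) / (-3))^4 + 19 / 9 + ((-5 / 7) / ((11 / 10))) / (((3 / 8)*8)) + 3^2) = -249480 / 1272077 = -0.20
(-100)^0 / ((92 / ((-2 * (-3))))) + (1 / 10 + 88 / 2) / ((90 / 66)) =18633 / 575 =32.41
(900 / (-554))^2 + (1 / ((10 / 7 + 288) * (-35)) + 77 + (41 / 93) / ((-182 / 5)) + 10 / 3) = 272856024137759 / 3288995874255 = 82.96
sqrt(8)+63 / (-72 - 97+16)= -7 / 17+2*sqrt(2)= 2.42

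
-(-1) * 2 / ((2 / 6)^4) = 162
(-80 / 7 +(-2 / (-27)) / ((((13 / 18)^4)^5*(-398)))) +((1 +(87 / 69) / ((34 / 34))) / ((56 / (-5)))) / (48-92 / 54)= -3518764875820624865513547475049 / 304450017191702966609872619500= -11.56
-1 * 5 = -5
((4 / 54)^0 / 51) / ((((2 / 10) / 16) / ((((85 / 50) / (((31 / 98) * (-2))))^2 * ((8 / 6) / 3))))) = 653072 / 129735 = 5.03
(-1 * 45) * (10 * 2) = -900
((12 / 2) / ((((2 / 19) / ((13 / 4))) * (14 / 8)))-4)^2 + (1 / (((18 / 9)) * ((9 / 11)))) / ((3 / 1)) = 27452465 / 2646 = 10375.08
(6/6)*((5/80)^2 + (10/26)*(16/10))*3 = 6183/3328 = 1.86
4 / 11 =0.36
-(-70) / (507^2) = 70 / 257049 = 0.00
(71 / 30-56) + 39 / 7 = -10093 / 210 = -48.06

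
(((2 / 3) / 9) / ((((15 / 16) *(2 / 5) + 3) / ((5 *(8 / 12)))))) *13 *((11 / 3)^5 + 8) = 339029600 / 531441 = 637.94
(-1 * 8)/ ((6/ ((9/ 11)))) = -12/ 11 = -1.09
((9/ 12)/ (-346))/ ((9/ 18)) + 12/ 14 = 4131/ 4844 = 0.85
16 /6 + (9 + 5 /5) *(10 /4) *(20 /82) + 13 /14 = 16691 /1722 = 9.69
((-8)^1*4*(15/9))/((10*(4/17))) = -68/3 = -22.67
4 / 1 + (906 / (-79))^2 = 845800 / 6241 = 135.52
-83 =-83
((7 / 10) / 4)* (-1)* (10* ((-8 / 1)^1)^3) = 896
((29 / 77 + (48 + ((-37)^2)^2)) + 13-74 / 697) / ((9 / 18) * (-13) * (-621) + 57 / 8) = 804701080264 / 1736138481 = 463.50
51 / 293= 0.17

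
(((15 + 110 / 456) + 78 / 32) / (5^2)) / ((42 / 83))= 1338209 / 957600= 1.40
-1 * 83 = -83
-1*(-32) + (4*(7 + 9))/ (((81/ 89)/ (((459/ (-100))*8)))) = -2550.19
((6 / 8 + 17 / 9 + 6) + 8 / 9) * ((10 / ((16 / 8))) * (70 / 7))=8575 / 18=476.39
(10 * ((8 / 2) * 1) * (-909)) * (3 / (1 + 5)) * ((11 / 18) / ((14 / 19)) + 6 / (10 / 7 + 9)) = -13049705 / 511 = -25537.58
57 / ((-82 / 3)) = -171 / 82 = -2.09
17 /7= 2.43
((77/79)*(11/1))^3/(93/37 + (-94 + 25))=-22482880651/1212875940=-18.54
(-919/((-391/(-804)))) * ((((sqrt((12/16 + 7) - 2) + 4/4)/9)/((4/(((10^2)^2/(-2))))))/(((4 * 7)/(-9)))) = -115449375 * sqrt(23)/2737 - 230898750/2737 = -286654.91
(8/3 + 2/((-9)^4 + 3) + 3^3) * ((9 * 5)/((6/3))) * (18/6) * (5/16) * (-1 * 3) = -1877.36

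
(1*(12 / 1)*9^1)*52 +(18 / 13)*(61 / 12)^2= 587785 / 104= 5651.78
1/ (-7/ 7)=-1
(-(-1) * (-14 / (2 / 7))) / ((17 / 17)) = -49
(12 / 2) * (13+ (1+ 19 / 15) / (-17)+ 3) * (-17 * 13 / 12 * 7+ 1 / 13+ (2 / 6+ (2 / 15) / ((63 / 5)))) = -21468569 / 1755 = -12232.80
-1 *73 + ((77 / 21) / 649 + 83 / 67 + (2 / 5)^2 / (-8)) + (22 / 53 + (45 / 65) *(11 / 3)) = -28116710651 / 408542550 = -68.82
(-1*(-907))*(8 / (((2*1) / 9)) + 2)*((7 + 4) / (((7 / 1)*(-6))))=-189563 / 21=-9026.81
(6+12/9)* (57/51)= 418/51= 8.20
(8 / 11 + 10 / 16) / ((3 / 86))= 38.77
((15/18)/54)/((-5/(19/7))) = -19/2268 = -0.01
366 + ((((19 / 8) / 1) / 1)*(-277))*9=-44439 / 8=-5554.88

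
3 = 3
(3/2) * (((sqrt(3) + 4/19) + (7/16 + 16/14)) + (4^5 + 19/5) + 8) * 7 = 21 * sqrt(3)/2 + 33119901/3040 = 10912.89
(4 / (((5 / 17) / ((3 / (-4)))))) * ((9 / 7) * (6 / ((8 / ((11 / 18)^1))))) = -1683 / 280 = -6.01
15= 15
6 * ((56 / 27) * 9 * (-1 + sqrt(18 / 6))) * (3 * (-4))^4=-2322432 + 2322432 * sqrt(3)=1700138.22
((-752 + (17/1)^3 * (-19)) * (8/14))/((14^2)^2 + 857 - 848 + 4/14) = -376396/268977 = -1.40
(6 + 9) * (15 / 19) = 225 / 19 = 11.84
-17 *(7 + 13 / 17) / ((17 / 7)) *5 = -4620 / 17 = -271.76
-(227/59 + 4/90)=-10333/2655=-3.89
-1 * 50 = -50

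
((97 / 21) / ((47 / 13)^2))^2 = 268730449 / 2151939321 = 0.12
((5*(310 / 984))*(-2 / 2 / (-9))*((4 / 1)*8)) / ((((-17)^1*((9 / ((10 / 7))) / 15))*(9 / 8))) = -2480000 / 3556791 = -0.70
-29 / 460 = -0.06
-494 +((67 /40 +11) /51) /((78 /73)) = -2014571 /4080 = -493.77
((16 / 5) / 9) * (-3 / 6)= -8 / 45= -0.18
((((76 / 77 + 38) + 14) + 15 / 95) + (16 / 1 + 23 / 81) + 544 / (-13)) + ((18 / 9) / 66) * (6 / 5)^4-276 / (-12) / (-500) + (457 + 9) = 1901023357687 / 3851347500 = 493.60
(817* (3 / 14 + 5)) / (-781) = -59641 / 10934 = -5.45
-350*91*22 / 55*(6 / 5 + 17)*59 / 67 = -204182.27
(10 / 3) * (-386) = -1286.67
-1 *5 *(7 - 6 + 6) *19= -665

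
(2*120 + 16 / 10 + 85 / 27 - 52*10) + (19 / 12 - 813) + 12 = -580321 / 540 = -1074.67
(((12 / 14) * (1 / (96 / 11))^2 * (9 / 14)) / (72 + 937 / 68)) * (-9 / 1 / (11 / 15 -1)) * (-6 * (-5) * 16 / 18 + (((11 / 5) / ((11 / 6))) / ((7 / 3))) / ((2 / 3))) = 160007859 / 2048736256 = 0.08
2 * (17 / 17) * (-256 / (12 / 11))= -1408 / 3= -469.33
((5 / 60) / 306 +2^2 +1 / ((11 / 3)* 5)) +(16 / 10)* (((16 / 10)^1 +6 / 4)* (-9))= -40982917 / 1009800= -40.59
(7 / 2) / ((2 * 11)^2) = 7 / 968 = 0.01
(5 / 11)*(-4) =-20 / 11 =-1.82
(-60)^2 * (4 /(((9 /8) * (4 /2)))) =6400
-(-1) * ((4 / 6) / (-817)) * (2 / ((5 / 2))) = -0.00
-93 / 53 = -1.75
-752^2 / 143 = -565504 / 143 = -3954.57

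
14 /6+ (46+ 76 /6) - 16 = 45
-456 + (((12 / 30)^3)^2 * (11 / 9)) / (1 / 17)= -64113032 / 140625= -455.91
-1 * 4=-4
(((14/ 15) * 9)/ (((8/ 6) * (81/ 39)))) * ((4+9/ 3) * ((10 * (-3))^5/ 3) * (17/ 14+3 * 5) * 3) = -8366085000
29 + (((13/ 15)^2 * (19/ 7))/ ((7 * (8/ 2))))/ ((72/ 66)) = 15382121/ 529200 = 29.07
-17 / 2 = -8.50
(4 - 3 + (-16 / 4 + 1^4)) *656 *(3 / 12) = -328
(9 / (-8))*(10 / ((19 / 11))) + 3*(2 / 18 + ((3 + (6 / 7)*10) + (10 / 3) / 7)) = 47821 / 1596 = 29.96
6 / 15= 2 / 5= 0.40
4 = 4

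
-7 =-7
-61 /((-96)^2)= -61 /9216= -0.01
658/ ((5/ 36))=23688/ 5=4737.60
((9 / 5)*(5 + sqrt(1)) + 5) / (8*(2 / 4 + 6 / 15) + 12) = 79 / 96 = 0.82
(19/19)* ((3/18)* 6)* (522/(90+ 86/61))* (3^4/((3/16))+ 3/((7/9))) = 2488.98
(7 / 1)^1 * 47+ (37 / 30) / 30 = 296137 / 900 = 329.04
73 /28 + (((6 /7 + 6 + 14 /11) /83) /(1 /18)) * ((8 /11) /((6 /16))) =1694675 /281204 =6.03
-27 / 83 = -0.33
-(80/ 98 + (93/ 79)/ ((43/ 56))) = -391072/ 166453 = -2.35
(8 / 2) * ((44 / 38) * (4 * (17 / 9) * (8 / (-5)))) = -47872 / 855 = -55.99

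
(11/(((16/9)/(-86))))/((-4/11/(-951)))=-44532477/32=-1391639.91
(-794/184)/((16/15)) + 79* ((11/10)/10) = 170917/36800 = 4.64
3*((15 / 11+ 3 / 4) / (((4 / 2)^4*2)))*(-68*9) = -42687 / 352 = -121.27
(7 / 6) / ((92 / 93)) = 217 / 184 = 1.18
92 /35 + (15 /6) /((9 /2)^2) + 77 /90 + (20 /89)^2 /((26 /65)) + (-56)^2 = 28202389115 /8982414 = 3139.73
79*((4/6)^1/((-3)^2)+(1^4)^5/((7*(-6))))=1501/378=3.97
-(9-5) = -4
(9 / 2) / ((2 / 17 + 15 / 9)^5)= 3105227259 / 12480642902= 0.25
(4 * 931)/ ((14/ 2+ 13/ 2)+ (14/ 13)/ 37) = 188552/ 685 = 275.26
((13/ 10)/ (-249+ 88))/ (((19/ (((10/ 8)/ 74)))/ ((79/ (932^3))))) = -1027/ 1466050467503104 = -0.00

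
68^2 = 4624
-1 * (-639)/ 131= 4.88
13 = 13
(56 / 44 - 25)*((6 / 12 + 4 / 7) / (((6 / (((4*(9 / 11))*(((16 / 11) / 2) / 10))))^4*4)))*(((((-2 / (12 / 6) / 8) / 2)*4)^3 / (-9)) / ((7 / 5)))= -56376 / 2888485921475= -0.00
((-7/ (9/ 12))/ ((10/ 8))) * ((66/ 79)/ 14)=-176/ 395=-0.45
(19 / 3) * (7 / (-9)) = -133 / 27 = -4.93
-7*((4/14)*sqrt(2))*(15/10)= -3*sqrt(2)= -4.24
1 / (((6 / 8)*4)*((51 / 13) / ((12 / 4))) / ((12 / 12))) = 13 / 51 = 0.25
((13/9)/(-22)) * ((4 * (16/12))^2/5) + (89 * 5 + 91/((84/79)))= 9448339/17820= 530.21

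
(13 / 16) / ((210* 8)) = 13 / 26880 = 0.00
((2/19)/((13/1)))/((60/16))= 8/3705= 0.00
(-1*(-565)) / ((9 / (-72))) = -4520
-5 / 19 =-0.26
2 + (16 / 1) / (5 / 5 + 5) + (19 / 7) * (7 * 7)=413 / 3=137.67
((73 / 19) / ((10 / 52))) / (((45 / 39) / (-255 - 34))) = -7130786 / 1425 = -5004.06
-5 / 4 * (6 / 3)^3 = -10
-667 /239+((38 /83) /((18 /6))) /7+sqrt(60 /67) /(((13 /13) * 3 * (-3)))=-1153499 /416577-2 * sqrt(1005) /603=-2.87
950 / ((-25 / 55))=-2090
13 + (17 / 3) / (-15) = 568 / 45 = 12.62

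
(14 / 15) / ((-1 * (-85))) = 14 / 1275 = 0.01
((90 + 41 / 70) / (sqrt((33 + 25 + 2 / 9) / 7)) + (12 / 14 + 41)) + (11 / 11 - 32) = 76 / 7 + 19023 * sqrt(917) / 18340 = 42.27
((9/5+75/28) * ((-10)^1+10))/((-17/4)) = 0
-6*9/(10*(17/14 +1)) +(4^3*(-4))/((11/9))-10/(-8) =-1436587/6820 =-210.64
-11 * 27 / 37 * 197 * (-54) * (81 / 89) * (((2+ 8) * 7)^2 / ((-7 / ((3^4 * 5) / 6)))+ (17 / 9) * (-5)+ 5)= -12093280208460 / 3293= -3672420348.76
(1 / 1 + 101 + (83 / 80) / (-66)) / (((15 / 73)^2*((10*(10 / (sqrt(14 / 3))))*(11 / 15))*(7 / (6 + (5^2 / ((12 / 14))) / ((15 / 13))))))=1615553234279*sqrt(42) / 32931360000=317.93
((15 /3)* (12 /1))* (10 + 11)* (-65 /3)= -27300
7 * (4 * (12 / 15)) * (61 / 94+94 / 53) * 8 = 5406912 / 12455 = 434.12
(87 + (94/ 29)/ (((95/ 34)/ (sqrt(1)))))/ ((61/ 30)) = 1457286/ 33611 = 43.36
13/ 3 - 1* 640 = -1907/ 3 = -635.67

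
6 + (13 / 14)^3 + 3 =26893 / 2744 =9.80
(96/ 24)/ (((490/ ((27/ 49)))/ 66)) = 3564/ 12005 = 0.30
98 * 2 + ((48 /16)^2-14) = 191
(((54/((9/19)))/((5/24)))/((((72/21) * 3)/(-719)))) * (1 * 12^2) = -27540576/5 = -5508115.20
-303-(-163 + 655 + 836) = -1631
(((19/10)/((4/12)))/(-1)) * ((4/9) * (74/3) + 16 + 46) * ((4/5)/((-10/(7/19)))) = 2758/225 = 12.26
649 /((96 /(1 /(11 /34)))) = 1003 /48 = 20.90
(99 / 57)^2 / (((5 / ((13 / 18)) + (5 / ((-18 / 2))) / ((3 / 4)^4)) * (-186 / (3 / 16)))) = -10320453 / 17536744640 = -0.00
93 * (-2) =-186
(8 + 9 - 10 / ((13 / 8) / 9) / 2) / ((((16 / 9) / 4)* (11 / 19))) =-23769 / 572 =-41.55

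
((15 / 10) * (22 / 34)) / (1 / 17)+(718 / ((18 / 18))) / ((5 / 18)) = 26013 / 10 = 2601.30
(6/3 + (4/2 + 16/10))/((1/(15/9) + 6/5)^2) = 140/81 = 1.73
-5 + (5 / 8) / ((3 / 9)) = -25 / 8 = -3.12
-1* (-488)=488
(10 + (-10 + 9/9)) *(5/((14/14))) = 5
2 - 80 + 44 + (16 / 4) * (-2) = -42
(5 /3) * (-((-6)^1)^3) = 360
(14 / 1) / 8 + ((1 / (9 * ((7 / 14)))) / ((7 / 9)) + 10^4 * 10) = 2800057 / 28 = 100002.04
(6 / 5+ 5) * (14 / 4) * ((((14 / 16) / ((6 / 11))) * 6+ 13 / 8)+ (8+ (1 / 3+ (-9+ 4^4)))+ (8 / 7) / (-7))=971261 / 168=5781.32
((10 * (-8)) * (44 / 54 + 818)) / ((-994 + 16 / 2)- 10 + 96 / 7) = 3095120 / 46413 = 66.69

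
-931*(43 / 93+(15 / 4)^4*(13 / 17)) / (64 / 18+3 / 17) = -171469981473 / 4531456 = -37839.93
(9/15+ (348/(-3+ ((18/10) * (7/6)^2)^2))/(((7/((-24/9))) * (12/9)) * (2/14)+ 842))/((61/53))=131719999/205497105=0.64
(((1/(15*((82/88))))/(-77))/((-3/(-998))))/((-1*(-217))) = -3992/2802555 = -0.00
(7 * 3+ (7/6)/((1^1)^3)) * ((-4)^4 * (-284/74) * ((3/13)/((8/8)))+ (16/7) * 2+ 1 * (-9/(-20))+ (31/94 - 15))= -5239.68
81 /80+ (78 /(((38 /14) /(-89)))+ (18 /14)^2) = -190289949 /74480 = -2554.91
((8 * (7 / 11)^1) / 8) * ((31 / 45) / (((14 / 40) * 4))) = 31 / 99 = 0.31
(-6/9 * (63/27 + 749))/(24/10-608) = 5635/6813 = 0.83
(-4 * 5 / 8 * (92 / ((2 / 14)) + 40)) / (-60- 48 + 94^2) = -855 / 4364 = -0.20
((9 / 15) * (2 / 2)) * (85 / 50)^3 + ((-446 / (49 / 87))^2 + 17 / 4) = 7528062429589 / 12005000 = 627077.25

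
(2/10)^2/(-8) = -1/200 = -0.00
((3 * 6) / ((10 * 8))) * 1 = 0.22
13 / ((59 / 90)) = 1170 / 59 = 19.83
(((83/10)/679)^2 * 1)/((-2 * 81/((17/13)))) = -117113/97095234600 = -0.00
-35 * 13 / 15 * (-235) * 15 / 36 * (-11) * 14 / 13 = -633325 / 18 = -35184.72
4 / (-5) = -4 / 5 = -0.80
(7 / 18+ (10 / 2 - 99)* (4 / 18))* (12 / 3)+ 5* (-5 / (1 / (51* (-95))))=121043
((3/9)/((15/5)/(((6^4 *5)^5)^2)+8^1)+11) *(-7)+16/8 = -26209920390289309310530376171520000000075/348111836949055574683303280640000000001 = -75.29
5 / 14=0.36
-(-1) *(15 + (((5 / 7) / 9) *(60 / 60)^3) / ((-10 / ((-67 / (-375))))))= 708683 / 47250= 15.00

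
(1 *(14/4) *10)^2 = 1225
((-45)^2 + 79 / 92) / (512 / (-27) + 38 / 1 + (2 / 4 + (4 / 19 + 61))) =95612427 / 3810962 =25.09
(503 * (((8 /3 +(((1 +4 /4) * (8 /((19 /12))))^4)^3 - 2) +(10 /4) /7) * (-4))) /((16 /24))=-53019059541444004968006105460205 /15493204433463127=-3422084809449125.09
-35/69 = -0.51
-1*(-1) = 1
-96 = -96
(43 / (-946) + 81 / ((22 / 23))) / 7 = 12.09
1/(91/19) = 19/91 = 0.21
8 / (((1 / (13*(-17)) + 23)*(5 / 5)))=884 / 2541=0.35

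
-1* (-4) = 4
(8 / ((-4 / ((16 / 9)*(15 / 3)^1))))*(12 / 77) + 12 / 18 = -162 / 77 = -2.10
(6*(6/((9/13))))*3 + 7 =163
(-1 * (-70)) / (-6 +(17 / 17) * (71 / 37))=-2590 / 151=-17.15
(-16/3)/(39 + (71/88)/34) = -47872/350277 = -0.14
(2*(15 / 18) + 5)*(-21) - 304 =-444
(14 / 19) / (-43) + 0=-0.02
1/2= 0.50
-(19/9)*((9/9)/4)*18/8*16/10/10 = -19/100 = -0.19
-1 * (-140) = 140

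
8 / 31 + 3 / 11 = 181 / 341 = 0.53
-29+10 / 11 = -309 / 11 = -28.09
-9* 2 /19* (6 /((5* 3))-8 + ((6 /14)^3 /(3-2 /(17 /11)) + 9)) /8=-0.17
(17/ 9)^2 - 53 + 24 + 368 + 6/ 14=194479/ 567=343.00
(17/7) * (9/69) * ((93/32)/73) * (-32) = -4743/11753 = -0.40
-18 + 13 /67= -1193 /67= -17.81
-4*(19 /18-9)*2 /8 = 143 /18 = 7.94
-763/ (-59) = 763/ 59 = 12.93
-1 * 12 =-12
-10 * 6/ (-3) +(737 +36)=793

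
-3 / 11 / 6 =-1 / 22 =-0.05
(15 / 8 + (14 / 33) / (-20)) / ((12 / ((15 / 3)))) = 2447 / 3168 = 0.77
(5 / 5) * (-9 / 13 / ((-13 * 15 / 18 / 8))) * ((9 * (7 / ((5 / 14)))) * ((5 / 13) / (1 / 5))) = 381024 / 2197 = 173.43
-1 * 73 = -73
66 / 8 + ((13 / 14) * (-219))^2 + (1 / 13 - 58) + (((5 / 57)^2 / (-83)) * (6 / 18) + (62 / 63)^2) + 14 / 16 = 41306.30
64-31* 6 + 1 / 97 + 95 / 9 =-97282 / 873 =-111.43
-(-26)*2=52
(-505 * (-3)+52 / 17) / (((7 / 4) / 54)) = 5574312 / 119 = 46842.96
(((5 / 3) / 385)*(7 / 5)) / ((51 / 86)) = 86 / 8415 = 0.01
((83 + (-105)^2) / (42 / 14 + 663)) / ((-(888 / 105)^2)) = -3401825 / 14588064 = -0.23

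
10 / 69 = 0.14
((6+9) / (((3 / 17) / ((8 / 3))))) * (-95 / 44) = -16150 / 33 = -489.39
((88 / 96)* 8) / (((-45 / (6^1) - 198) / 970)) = -42680 / 1233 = -34.61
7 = 7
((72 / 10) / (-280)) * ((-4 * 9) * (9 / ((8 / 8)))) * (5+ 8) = 18954 / 175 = 108.31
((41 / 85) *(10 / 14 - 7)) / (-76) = 451 / 11305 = 0.04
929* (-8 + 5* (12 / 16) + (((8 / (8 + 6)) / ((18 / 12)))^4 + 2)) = -1610834905 / 777924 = -2070.68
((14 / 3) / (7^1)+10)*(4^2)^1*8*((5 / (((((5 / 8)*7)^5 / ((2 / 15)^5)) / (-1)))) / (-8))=536870912 / 23930279296875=0.00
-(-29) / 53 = 29 / 53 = 0.55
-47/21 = -2.24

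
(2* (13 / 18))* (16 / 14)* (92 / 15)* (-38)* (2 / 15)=-727168 / 14175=-51.30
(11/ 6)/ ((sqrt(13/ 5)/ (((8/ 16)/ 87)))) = 11 * sqrt(65)/ 13572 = 0.01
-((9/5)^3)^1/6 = -243/250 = -0.97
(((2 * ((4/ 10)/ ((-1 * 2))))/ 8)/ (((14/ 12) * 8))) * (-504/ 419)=27/ 4190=0.01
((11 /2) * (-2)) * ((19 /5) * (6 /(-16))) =627 /40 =15.68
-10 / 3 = -3.33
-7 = -7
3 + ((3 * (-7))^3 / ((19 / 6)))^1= -55509 / 19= -2921.53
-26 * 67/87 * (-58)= 3484/3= 1161.33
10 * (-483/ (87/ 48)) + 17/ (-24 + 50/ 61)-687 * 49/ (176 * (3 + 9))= -38705069699/ 14434112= -2681.50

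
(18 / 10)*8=72 / 5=14.40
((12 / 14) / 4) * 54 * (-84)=-972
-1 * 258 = -258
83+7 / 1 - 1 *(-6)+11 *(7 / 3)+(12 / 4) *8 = 437 / 3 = 145.67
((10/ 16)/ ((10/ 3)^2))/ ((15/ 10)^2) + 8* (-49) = -15679/ 40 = -391.98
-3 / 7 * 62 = -186 / 7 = -26.57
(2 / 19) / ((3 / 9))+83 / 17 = 1679 / 323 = 5.20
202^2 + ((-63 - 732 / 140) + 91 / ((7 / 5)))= 40800.77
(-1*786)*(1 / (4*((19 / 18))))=-3537 / 19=-186.16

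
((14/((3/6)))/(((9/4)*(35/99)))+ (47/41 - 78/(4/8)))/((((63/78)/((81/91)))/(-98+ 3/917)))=119029474458/9211265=12922.16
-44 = -44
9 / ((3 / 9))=27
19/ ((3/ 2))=38/ 3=12.67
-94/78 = -47/39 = -1.21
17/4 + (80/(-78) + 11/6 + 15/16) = 6.00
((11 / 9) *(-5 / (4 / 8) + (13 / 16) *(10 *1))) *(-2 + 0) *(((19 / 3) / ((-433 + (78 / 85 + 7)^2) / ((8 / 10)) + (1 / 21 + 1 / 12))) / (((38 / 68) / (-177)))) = 1115987950 / 56169521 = 19.87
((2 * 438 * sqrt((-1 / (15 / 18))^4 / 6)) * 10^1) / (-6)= -1752 * sqrt(6) / 5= -858.30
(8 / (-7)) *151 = -1208 / 7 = -172.57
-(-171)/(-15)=-57/5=-11.40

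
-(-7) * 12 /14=6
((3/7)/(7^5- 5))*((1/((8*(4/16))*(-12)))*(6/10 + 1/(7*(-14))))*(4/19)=-289/2189972680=-0.00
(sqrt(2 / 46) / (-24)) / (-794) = sqrt(23) / 438288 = 0.00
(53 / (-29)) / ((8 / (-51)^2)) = -137853 / 232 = -594.19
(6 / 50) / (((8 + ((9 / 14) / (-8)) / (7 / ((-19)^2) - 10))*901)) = 403536 / 24263456975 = 0.00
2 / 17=0.12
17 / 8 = 2.12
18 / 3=6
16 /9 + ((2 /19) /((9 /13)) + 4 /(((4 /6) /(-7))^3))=-527657 /114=-4628.57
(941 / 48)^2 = 885481 / 2304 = 384.32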